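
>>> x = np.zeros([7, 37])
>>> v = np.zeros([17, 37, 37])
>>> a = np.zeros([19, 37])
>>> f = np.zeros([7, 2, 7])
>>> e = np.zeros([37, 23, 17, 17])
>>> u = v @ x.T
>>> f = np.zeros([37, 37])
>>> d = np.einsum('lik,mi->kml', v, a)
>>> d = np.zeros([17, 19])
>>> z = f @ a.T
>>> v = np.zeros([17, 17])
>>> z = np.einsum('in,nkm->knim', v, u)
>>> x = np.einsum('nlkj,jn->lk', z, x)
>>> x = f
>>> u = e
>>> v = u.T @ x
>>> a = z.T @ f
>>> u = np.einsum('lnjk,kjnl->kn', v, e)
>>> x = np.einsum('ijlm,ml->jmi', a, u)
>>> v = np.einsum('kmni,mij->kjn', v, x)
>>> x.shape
(17, 37, 7)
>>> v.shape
(17, 7, 23)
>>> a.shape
(7, 17, 17, 37)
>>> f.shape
(37, 37)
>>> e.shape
(37, 23, 17, 17)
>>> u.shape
(37, 17)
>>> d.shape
(17, 19)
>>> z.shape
(37, 17, 17, 7)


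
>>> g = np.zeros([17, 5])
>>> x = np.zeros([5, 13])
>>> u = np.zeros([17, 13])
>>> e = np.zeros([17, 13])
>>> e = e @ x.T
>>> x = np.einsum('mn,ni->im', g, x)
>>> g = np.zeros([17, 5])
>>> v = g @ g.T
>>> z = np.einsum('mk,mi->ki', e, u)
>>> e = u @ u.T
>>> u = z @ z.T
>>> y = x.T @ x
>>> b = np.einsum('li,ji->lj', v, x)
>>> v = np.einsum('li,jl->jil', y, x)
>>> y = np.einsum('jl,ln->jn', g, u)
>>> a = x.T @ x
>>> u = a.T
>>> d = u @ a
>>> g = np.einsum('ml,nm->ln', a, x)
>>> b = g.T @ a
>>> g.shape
(17, 13)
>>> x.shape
(13, 17)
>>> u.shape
(17, 17)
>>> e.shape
(17, 17)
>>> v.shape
(13, 17, 17)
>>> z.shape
(5, 13)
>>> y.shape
(17, 5)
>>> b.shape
(13, 17)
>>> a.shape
(17, 17)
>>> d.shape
(17, 17)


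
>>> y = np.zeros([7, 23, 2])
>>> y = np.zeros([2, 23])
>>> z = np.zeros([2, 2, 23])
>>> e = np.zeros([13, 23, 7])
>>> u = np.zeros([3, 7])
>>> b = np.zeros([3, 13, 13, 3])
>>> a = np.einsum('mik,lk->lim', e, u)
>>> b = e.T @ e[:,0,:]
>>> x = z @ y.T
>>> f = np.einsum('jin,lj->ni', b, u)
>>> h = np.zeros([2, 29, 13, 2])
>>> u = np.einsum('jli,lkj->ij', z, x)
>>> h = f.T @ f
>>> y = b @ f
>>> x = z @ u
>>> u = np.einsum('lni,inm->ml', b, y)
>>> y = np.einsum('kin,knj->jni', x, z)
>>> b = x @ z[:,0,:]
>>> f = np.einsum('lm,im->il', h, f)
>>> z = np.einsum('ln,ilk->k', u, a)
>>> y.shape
(23, 2, 2)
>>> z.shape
(13,)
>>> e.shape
(13, 23, 7)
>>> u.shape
(23, 7)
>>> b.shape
(2, 2, 23)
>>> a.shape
(3, 23, 13)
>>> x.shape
(2, 2, 2)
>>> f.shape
(7, 23)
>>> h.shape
(23, 23)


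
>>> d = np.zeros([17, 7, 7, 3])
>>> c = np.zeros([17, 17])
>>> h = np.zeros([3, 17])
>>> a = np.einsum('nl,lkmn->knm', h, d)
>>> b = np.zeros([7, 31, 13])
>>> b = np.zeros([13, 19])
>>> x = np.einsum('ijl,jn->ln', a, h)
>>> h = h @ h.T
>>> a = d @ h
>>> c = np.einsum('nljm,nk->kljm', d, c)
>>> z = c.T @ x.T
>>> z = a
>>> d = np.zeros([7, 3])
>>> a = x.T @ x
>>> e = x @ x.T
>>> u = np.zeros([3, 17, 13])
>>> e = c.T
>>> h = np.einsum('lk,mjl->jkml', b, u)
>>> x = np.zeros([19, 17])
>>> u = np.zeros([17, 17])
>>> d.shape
(7, 3)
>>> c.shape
(17, 7, 7, 3)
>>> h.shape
(17, 19, 3, 13)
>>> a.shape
(17, 17)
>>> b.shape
(13, 19)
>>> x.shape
(19, 17)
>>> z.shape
(17, 7, 7, 3)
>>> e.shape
(3, 7, 7, 17)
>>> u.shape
(17, 17)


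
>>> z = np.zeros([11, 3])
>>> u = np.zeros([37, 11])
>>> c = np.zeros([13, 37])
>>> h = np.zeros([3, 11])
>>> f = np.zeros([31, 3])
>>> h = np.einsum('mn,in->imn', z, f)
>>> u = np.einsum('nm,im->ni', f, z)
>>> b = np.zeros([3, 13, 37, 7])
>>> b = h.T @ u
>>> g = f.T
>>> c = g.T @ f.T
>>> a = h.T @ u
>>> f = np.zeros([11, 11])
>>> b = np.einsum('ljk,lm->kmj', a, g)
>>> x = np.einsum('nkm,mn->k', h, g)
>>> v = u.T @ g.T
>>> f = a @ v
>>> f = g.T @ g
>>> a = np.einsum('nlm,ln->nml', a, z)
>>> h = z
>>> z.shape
(11, 3)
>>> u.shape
(31, 11)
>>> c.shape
(31, 31)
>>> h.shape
(11, 3)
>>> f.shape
(31, 31)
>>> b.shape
(11, 31, 11)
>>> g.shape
(3, 31)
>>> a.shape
(3, 11, 11)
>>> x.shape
(11,)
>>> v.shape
(11, 3)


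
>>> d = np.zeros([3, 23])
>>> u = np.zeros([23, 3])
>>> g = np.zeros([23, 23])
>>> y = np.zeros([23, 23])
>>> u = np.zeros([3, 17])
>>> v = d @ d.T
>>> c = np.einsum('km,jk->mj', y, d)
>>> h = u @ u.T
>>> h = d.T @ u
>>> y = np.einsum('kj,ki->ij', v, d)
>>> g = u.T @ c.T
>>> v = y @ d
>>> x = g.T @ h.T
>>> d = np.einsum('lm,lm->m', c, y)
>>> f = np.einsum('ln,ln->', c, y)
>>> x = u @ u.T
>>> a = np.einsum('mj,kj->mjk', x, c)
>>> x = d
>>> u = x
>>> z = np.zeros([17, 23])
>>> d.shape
(3,)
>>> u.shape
(3,)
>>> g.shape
(17, 23)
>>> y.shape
(23, 3)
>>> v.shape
(23, 23)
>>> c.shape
(23, 3)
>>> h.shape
(23, 17)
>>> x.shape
(3,)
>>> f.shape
()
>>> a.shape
(3, 3, 23)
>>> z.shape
(17, 23)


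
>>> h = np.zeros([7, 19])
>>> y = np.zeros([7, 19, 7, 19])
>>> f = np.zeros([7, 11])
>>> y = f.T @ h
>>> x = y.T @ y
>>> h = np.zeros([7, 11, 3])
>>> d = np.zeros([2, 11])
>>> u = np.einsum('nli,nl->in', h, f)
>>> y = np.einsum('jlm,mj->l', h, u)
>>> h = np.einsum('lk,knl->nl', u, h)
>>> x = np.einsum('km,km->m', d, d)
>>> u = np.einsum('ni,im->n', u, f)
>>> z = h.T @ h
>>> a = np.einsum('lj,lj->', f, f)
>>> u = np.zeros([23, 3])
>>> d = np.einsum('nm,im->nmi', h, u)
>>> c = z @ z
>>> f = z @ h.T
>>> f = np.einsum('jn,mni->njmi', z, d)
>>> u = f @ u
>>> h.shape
(11, 3)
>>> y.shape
(11,)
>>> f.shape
(3, 3, 11, 23)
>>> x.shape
(11,)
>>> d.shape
(11, 3, 23)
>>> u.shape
(3, 3, 11, 3)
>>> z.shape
(3, 3)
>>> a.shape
()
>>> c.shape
(3, 3)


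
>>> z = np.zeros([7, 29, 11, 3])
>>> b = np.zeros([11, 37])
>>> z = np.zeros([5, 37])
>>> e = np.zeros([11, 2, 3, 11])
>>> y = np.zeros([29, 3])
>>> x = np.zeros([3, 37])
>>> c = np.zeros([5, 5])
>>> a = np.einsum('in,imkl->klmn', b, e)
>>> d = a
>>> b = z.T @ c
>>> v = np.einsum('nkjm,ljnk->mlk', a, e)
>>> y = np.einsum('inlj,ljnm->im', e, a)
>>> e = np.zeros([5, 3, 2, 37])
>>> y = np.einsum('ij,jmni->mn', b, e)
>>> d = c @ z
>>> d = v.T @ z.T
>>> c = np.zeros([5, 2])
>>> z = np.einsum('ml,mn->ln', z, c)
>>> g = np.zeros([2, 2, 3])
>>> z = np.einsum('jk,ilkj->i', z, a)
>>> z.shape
(3,)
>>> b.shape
(37, 5)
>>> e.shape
(5, 3, 2, 37)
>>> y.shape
(3, 2)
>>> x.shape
(3, 37)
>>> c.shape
(5, 2)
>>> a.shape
(3, 11, 2, 37)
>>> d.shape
(11, 11, 5)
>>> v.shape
(37, 11, 11)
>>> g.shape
(2, 2, 3)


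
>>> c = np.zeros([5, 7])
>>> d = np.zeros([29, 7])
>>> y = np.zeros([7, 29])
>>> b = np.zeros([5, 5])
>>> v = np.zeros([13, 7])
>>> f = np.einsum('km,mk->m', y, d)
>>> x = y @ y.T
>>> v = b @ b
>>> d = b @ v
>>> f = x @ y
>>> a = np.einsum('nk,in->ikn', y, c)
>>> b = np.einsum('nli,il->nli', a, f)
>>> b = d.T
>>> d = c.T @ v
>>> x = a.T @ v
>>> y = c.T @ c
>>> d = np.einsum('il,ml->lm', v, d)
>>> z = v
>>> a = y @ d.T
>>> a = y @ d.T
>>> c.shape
(5, 7)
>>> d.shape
(5, 7)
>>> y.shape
(7, 7)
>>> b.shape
(5, 5)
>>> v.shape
(5, 5)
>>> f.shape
(7, 29)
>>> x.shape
(7, 29, 5)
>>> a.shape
(7, 5)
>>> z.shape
(5, 5)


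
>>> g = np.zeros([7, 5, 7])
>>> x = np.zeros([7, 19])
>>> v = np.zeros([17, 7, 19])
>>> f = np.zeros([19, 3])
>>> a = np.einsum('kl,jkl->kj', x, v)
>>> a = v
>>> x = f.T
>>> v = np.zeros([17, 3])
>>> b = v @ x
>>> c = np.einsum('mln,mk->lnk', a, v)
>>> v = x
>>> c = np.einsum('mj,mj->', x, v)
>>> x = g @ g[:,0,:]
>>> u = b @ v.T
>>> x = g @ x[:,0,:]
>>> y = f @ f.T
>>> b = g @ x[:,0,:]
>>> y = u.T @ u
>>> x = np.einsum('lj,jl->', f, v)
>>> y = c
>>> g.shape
(7, 5, 7)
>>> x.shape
()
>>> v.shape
(3, 19)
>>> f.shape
(19, 3)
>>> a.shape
(17, 7, 19)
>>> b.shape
(7, 5, 7)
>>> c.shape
()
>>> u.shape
(17, 3)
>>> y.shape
()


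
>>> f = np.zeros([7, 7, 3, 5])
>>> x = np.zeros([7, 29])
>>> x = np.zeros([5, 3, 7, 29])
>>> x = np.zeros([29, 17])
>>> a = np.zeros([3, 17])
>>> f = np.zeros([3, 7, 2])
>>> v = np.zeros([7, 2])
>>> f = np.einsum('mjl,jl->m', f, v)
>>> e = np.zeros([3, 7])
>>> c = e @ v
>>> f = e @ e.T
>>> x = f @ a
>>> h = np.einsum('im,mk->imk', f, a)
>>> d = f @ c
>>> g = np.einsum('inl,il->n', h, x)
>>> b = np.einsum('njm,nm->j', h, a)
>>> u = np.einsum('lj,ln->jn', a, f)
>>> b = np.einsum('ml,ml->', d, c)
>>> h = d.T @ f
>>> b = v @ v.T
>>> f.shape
(3, 3)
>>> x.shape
(3, 17)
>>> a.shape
(3, 17)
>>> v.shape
(7, 2)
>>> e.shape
(3, 7)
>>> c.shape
(3, 2)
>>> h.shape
(2, 3)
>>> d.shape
(3, 2)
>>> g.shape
(3,)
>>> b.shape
(7, 7)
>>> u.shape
(17, 3)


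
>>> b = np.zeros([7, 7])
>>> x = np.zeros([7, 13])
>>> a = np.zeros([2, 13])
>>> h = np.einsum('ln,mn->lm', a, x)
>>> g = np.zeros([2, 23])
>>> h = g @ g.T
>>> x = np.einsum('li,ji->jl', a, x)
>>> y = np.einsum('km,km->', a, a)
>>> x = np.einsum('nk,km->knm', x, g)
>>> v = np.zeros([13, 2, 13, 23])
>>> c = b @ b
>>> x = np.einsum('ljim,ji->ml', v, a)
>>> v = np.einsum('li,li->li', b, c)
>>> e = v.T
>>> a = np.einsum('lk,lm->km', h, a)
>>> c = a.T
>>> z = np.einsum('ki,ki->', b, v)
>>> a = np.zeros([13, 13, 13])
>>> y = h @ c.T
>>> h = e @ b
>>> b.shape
(7, 7)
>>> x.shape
(23, 13)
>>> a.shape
(13, 13, 13)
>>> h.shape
(7, 7)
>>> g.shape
(2, 23)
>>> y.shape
(2, 13)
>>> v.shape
(7, 7)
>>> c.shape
(13, 2)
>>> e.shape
(7, 7)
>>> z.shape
()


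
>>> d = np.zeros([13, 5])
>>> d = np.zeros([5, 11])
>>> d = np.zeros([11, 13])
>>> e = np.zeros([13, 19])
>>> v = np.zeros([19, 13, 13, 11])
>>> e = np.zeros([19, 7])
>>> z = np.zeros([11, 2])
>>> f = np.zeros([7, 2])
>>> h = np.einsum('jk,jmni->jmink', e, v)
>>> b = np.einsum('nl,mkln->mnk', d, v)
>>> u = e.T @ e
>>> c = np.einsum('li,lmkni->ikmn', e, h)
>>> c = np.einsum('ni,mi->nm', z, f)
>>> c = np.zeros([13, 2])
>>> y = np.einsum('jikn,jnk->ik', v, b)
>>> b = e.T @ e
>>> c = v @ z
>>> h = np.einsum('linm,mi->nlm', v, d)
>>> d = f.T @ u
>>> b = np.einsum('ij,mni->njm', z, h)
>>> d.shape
(2, 7)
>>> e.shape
(19, 7)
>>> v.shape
(19, 13, 13, 11)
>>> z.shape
(11, 2)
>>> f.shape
(7, 2)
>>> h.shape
(13, 19, 11)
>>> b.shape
(19, 2, 13)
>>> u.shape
(7, 7)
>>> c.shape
(19, 13, 13, 2)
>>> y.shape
(13, 13)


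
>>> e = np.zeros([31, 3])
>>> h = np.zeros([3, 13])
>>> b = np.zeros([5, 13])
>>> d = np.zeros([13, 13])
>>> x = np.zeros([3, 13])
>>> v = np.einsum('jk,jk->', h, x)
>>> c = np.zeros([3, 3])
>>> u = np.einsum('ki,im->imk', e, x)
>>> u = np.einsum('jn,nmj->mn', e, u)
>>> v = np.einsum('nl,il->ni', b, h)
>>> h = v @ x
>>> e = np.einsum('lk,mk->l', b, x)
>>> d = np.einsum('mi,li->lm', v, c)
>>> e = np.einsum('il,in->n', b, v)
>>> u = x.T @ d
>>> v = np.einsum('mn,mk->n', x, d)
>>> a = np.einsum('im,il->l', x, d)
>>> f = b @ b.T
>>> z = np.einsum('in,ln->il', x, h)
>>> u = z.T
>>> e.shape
(3,)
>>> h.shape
(5, 13)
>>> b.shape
(5, 13)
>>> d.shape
(3, 5)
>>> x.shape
(3, 13)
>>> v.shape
(13,)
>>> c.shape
(3, 3)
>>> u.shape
(5, 3)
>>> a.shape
(5,)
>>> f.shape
(5, 5)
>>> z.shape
(3, 5)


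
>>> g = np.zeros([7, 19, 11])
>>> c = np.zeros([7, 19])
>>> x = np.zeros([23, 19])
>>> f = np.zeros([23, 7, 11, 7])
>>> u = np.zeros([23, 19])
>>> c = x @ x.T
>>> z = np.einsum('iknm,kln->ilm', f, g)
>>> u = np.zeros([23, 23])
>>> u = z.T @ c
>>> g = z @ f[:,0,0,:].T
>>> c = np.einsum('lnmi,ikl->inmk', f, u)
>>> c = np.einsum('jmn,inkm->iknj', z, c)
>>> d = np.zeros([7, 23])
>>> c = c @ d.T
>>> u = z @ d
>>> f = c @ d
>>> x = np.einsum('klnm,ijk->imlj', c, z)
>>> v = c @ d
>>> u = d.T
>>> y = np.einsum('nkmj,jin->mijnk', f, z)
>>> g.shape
(23, 19, 23)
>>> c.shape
(7, 11, 7, 7)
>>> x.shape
(23, 7, 11, 19)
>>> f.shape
(7, 11, 7, 23)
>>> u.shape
(23, 7)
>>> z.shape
(23, 19, 7)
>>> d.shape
(7, 23)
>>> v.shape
(7, 11, 7, 23)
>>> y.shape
(7, 19, 23, 7, 11)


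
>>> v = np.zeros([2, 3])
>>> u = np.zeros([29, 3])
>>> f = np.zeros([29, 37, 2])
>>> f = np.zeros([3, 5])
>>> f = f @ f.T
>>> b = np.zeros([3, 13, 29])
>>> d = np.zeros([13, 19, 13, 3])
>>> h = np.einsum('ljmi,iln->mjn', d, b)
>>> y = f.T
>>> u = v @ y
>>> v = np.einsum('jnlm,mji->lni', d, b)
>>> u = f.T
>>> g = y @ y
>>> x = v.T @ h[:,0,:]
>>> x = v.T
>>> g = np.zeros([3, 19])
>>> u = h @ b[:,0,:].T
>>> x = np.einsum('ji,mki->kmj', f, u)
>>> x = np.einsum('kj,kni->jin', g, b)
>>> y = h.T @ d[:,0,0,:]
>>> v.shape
(13, 19, 29)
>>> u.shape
(13, 19, 3)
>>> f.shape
(3, 3)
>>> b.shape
(3, 13, 29)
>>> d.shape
(13, 19, 13, 3)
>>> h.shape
(13, 19, 29)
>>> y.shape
(29, 19, 3)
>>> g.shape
(3, 19)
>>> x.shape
(19, 29, 13)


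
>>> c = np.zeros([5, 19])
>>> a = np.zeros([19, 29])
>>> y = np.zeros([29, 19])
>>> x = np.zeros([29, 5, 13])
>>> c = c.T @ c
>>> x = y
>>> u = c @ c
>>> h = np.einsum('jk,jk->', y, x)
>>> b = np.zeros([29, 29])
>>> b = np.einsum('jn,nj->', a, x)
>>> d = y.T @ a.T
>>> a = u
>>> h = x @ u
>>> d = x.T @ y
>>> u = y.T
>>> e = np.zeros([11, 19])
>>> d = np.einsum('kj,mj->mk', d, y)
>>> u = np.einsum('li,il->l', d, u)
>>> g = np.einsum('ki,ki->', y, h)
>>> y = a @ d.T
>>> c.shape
(19, 19)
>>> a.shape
(19, 19)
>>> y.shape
(19, 29)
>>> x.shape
(29, 19)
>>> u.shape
(29,)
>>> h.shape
(29, 19)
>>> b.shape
()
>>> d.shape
(29, 19)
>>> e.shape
(11, 19)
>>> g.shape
()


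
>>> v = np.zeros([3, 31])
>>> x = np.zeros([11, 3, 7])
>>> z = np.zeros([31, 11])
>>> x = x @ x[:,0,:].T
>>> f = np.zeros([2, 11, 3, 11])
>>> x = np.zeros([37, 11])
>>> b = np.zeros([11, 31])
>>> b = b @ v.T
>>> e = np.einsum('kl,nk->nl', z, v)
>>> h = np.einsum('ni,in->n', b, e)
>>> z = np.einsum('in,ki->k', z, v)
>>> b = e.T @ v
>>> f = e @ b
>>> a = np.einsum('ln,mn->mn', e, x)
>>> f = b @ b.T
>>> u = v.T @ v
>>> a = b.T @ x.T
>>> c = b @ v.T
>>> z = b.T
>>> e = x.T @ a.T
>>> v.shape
(3, 31)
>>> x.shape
(37, 11)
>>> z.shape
(31, 11)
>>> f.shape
(11, 11)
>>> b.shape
(11, 31)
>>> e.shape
(11, 31)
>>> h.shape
(11,)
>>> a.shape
(31, 37)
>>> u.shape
(31, 31)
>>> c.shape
(11, 3)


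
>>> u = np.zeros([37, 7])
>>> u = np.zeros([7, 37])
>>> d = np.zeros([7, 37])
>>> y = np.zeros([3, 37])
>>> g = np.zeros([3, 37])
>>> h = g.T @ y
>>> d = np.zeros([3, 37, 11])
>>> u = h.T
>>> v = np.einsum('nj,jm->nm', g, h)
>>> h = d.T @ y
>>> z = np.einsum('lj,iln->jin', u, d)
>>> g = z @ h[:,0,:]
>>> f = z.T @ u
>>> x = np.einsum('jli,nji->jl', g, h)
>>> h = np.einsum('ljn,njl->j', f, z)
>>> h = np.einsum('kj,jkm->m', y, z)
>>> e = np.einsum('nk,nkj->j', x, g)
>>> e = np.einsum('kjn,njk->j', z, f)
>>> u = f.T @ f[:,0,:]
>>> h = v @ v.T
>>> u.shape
(37, 3, 37)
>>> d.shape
(3, 37, 11)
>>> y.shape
(3, 37)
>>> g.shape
(37, 3, 37)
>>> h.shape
(3, 3)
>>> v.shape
(3, 37)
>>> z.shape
(37, 3, 11)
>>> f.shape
(11, 3, 37)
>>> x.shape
(37, 3)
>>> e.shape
(3,)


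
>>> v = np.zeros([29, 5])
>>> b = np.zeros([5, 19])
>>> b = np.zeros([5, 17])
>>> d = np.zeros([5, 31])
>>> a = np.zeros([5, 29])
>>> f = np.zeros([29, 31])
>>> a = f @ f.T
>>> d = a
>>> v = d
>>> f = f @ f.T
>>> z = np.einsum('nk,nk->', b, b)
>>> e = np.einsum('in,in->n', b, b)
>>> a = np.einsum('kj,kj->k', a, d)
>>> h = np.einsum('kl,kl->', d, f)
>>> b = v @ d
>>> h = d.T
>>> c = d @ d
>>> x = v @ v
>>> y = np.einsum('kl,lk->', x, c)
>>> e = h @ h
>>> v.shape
(29, 29)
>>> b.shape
(29, 29)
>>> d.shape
(29, 29)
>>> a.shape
(29,)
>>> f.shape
(29, 29)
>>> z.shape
()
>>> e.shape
(29, 29)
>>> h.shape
(29, 29)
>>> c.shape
(29, 29)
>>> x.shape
(29, 29)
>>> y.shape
()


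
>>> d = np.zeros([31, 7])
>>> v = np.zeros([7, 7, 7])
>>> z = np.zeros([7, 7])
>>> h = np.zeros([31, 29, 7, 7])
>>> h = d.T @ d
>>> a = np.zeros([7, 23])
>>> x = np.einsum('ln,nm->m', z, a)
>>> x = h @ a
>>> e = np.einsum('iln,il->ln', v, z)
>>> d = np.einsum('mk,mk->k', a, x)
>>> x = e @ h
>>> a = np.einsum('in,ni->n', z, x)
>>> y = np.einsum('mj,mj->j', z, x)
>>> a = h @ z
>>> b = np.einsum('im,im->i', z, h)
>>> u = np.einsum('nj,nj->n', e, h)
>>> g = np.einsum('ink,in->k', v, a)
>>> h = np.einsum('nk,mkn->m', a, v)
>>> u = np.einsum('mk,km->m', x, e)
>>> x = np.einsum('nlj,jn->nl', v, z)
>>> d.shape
(23,)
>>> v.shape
(7, 7, 7)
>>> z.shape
(7, 7)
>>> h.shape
(7,)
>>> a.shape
(7, 7)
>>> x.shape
(7, 7)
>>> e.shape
(7, 7)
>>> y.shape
(7,)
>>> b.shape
(7,)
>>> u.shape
(7,)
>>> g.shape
(7,)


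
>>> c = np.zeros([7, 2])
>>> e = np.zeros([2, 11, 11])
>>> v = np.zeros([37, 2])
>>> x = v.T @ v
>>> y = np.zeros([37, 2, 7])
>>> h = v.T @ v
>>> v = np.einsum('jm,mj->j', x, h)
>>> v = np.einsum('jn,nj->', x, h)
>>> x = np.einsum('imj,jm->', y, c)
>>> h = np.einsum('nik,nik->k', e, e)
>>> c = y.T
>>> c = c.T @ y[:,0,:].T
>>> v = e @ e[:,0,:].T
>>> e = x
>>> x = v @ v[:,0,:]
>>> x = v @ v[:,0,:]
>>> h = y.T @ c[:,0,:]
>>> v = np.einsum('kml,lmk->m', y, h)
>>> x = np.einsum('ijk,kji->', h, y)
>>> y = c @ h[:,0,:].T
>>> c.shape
(37, 2, 37)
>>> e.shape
()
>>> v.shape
(2,)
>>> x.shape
()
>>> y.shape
(37, 2, 7)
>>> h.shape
(7, 2, 37)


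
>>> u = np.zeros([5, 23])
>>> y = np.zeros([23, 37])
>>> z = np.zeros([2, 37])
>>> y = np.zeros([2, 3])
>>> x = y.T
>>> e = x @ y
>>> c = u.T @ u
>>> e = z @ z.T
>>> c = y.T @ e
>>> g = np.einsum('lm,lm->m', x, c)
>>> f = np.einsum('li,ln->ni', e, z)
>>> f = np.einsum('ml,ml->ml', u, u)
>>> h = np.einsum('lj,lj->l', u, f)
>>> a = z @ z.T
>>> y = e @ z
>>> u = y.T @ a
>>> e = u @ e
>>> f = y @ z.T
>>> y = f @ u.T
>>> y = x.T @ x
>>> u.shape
(37, 2)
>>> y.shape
(2, 2)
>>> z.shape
(2, 37)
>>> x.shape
(3, 2)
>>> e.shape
(37, 2)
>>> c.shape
(3, 2)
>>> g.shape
(2,)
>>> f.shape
(2, 2)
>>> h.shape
(5,)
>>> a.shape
(2, 2)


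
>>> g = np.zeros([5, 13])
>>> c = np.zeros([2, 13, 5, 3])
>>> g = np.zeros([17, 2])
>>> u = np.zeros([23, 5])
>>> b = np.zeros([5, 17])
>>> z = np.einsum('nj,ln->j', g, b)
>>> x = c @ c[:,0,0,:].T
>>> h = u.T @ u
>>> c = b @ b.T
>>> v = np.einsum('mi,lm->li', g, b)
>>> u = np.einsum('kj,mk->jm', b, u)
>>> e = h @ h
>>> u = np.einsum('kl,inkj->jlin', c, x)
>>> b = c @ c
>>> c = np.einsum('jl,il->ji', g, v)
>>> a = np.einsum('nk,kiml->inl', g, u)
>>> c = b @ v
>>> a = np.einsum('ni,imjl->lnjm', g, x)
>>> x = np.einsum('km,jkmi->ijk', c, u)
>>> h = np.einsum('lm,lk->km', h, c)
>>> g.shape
(17, 2)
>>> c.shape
(5, 2)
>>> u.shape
(2, 5, 2, 13)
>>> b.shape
(5, 5)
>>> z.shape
(2,)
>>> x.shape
(13, 2, 5)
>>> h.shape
(2, 5)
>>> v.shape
(5, 2)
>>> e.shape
(5, 5)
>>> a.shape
(2, 17, 5, 13)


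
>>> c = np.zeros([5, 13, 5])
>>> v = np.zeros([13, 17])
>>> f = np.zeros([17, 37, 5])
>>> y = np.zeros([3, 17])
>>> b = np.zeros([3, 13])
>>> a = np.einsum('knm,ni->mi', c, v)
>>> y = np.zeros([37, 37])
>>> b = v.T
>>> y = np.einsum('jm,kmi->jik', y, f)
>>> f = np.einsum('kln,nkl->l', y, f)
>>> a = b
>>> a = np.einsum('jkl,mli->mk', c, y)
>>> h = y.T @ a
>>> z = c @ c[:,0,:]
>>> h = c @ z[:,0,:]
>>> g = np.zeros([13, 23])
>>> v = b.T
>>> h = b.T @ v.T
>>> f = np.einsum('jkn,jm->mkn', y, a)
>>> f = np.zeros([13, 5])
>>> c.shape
(5, 13, 5)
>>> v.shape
(13, 17)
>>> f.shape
(13, 5)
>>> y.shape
(37, 5, 17)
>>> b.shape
(17, 13)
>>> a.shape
(37, 13)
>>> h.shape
(13, 13)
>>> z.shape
(5, 13, 5)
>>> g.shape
(13, 23)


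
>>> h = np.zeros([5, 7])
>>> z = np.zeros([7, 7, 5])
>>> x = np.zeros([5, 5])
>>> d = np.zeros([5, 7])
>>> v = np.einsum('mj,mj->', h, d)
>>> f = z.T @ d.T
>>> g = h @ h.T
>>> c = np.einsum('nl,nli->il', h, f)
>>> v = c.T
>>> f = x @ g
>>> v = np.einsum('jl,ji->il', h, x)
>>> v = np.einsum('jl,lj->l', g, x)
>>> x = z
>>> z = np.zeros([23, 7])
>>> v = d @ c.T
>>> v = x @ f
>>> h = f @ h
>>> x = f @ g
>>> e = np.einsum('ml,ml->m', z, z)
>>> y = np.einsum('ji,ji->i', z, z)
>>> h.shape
(5, 7)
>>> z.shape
(23, 7)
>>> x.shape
(5, 5)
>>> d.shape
(5, 7)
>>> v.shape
(7, 7, 5)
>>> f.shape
(5, 5)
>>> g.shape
(5, 5)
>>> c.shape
(5, 7)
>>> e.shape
(23,)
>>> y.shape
(7,)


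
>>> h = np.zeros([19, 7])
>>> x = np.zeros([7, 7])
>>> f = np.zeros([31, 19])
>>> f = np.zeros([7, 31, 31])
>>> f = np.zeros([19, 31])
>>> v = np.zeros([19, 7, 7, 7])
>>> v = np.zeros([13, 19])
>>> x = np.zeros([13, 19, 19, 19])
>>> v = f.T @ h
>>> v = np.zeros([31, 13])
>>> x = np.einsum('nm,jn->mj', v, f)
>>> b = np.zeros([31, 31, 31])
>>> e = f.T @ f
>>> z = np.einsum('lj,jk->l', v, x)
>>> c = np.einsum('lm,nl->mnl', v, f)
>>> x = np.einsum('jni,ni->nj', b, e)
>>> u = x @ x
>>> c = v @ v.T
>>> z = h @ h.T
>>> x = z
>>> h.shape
(19, 7)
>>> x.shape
(19, 19)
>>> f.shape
(19, 31)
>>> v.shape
(31, 13)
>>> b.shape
(31, 31, 31)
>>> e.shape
(31, 31)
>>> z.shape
(19, 19)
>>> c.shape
(31, 31)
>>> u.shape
(31, 31)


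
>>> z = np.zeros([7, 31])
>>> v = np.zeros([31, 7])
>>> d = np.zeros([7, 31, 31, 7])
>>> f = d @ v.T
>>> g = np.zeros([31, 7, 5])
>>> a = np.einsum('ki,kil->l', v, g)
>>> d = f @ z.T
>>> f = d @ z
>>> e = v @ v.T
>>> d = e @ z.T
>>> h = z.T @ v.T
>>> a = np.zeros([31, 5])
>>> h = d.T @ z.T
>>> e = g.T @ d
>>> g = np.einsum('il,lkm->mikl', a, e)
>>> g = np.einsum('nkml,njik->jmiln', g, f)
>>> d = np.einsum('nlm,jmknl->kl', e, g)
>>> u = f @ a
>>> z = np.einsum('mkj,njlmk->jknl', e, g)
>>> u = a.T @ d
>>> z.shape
(7, 7, 31, 31)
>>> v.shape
(31, 7)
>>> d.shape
(31, 7)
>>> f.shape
(7, 31, 31, 31)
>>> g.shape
(31, 7, 31, 5, 7)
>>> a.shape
(31, 5)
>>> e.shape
(5, 7, 7)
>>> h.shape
(7, 7)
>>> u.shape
(5, 7)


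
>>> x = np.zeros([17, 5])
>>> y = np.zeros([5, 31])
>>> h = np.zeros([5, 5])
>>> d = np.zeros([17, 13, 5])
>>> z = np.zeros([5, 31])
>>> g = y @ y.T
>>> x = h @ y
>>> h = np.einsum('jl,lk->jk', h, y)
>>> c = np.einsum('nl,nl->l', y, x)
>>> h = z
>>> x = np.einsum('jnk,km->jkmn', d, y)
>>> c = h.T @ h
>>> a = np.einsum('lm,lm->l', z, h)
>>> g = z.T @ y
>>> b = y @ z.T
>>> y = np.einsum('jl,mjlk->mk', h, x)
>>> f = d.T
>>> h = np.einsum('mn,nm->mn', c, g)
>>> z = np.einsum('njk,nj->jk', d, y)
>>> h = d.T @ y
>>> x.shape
(17, 5, 31, 13)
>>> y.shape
(17, 13)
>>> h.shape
(5, 13, 13)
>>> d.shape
(17, 13, 5)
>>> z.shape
(13, 5)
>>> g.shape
(31, 31)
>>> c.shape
(31, 31)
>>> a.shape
(5,)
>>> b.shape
(5, 5)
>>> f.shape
(5, 13, 17)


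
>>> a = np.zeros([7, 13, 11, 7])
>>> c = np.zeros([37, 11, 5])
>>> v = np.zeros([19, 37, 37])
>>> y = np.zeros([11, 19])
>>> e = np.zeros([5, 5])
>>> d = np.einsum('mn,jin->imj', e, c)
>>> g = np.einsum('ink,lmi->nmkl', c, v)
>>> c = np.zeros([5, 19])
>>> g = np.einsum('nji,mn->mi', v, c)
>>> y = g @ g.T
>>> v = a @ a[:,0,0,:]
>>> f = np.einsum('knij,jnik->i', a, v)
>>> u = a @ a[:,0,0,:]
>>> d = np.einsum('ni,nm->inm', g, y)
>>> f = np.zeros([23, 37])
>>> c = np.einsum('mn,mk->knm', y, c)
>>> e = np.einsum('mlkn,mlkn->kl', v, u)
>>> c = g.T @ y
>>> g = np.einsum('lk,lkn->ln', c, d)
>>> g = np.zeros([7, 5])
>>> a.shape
(7, 13, 11, 7)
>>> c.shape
(37, 5)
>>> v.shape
(7, 13, 11, 7)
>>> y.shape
(5, 5)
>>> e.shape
(11, 13)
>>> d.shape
(37, 5, 5)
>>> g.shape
(7, 5)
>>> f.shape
(23, 37)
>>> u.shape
(7, 13, 11, 7)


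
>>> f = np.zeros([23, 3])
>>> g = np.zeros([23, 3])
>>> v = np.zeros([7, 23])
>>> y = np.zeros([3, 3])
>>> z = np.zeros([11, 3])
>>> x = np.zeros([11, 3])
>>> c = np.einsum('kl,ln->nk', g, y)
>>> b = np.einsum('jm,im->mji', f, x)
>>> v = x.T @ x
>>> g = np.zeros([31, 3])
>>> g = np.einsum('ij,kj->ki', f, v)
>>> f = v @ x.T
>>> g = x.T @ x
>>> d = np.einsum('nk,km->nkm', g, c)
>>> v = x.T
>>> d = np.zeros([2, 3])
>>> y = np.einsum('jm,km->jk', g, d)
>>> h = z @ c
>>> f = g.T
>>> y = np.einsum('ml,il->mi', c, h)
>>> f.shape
(3, 3)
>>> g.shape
(3, 3)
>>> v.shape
(3, 11)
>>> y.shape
(3, 11)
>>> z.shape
(11, 3)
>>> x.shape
(11, 3)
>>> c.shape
(3, 23)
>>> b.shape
(3, 23, 11)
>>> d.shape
(2, 3)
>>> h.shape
(11, 23)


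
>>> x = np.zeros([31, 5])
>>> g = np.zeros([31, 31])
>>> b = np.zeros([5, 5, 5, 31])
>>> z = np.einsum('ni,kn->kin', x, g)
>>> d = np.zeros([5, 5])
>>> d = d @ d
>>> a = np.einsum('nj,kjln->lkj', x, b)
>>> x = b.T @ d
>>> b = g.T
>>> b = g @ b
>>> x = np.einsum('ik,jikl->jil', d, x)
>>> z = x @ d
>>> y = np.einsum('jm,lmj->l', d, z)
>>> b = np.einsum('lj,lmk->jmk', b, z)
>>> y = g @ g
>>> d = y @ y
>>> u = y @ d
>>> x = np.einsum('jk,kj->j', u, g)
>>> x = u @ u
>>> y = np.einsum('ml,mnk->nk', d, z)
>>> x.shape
(31, 31)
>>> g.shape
(31, 31)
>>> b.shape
(31, 5, 5)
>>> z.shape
(31, 5, 5)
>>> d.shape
(31, 31)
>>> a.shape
(5, 5, 5)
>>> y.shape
(5, 5)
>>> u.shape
(31, 31)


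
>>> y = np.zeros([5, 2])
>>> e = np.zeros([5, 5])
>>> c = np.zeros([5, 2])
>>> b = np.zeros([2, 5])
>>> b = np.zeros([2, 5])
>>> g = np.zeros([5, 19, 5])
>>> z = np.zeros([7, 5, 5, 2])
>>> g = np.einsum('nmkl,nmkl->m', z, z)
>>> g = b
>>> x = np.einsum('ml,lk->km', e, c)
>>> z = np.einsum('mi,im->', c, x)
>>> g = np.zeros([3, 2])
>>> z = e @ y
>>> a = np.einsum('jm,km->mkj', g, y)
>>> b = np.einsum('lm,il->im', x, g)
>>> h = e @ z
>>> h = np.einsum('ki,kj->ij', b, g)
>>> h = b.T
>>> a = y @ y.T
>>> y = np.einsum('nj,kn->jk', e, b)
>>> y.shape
(5, 3)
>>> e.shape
(5, 5)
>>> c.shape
(5, 2)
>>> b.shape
(3, 5)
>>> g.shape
(3, 2)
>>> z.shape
(5, 2)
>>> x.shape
(2, 5)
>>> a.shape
(5, 5)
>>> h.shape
(5, 3)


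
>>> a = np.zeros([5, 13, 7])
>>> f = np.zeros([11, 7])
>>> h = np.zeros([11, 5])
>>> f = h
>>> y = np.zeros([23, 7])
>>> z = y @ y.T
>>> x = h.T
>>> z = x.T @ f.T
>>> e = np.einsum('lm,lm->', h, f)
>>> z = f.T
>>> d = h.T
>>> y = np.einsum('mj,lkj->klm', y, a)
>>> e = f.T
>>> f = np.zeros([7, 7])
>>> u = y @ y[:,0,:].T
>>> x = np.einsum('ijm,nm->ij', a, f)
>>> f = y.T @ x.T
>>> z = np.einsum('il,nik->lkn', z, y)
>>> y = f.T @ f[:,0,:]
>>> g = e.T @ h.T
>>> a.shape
(5, 13, 7)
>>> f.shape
(23, 5, 5)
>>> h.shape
(11, 5)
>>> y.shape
(5, 5, 5)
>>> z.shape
(11, 23, 13)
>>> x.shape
(5, 13)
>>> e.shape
(5, 11)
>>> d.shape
(5, 11)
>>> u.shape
(13, 5, 13)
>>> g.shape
(11, 11)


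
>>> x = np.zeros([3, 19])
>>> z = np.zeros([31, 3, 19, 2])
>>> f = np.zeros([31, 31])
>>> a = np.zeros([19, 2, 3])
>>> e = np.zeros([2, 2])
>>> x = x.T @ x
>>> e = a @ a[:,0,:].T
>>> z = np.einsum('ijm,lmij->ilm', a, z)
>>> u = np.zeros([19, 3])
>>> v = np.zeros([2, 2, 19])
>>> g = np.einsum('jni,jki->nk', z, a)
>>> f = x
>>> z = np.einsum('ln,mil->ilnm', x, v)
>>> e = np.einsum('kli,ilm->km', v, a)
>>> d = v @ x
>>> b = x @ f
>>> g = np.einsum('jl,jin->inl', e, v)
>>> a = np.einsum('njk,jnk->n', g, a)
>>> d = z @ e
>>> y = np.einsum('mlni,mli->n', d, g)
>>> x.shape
(19, 19)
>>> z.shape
(2, 19, 19, 2)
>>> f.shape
(19, 19)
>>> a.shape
(2,)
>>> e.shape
(2, 3)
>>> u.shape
(19, 3)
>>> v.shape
(2, 2, 19)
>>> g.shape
(2, 19, 3)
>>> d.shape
(2, 19, 19, 3)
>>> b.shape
(19, 19)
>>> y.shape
(19,)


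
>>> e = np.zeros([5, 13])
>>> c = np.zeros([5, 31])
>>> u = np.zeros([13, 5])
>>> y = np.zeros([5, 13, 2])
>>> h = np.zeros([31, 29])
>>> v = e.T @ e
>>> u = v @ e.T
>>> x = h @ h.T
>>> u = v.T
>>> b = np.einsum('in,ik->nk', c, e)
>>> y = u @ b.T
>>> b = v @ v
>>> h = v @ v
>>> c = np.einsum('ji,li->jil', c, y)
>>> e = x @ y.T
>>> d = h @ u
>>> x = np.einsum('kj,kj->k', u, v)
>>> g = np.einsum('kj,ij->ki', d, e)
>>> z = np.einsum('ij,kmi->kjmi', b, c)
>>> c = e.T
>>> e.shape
(31, 13)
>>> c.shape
(13, 31)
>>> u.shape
(13, 13)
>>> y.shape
(13, 31)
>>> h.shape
(13, 13)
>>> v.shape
(13, 13)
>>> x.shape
(13,)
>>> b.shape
(13, 13)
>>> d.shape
(13, 13)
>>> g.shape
(13, 31)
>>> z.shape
(5, 13, 31, 13)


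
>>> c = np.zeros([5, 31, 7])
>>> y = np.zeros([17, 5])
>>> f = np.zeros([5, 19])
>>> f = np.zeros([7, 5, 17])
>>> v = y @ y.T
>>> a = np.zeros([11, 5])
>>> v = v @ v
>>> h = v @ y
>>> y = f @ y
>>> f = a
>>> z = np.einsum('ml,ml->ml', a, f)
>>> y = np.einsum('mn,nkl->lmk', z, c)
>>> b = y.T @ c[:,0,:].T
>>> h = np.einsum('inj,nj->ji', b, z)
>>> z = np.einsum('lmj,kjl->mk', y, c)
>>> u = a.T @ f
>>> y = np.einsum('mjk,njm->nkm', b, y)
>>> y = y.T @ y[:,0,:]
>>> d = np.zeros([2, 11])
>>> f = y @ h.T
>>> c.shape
(5, 31, 7)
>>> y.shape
(31, 5, 31)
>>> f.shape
(31, 5, 5)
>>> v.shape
(17, 17)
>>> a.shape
(11, 5)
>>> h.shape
(5, 31)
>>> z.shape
(11, 5)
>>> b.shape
(31, 11, 5)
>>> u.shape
(5, 5)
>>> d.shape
(2, 11)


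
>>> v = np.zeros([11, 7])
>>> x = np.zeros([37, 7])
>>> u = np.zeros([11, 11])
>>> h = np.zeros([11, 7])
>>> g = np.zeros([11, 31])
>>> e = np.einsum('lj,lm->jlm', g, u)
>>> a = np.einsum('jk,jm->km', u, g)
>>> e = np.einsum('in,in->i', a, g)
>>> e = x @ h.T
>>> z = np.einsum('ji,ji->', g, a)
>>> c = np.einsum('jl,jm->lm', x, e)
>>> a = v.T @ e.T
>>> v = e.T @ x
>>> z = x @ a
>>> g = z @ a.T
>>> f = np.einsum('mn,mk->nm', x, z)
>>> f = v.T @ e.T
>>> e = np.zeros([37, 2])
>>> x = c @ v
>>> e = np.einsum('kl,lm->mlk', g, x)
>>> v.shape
(11, 7)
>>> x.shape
(7, 7)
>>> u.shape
(11, 11)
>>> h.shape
(11, 7)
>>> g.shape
(37, 7)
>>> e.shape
(7, 7, 37)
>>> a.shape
(7, 37)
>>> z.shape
(37, 37)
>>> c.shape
(7, 11)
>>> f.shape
(7, 37)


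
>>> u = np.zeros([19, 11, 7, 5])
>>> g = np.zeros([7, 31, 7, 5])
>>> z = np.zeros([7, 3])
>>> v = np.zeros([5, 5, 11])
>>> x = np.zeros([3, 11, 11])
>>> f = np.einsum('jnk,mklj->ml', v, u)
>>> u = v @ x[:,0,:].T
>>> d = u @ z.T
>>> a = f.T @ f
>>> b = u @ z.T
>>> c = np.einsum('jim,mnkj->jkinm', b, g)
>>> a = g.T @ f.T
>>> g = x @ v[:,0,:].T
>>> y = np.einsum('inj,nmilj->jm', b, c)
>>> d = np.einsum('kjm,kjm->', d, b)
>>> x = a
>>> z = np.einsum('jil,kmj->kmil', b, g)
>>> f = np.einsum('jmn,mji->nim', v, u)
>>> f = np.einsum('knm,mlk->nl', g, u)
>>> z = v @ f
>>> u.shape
(5, 5, 3)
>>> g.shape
(3, 11, 5)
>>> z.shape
(5, 5, 5)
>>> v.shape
(5, 5, 11)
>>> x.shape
(5, 7, 31, 19)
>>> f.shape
(11, 5)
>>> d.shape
()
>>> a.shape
(5, 7, 31, 19)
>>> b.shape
(5, 5, 7)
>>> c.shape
(5, 7, 5, 31, 7)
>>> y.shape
(7, 7)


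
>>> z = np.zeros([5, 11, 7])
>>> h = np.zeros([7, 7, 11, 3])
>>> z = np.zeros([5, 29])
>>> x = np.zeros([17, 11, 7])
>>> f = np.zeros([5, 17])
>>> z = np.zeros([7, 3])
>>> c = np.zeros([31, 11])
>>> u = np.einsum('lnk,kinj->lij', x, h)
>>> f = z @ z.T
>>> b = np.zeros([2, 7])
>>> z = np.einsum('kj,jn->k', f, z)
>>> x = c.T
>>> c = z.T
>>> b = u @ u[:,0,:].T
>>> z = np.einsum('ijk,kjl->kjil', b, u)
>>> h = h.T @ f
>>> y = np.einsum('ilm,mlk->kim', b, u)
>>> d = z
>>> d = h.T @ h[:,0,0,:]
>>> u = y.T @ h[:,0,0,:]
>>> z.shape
(17, 7, 17, 3)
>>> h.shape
(3, 11, 7, 7)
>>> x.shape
(11, 31)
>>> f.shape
(7, 7)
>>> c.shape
(7,)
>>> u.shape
(17, 17, 7)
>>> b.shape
(17, 7, 17)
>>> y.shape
(3, 17, 17)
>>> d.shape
(7, 7, 11, 7)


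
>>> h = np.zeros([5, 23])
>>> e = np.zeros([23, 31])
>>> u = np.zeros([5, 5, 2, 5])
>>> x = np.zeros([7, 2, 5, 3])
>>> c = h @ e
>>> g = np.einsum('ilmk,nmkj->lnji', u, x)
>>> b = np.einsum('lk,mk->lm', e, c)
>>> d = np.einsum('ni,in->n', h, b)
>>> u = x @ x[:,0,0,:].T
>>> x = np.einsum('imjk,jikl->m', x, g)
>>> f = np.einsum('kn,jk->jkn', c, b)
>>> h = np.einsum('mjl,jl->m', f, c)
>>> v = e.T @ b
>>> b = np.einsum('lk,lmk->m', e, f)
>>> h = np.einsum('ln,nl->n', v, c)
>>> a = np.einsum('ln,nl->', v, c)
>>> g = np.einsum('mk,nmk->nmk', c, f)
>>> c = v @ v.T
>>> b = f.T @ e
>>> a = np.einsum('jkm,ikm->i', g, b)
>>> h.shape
(5,)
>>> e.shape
(23, 31)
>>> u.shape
(7, 2, 5, 7)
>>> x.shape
(2,)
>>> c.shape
(31, 31)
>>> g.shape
(23, 5, 31)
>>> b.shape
(31, 5, 31)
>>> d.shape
(5,)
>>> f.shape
(23, 5, 31)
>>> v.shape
(31, 5)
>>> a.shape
(31,)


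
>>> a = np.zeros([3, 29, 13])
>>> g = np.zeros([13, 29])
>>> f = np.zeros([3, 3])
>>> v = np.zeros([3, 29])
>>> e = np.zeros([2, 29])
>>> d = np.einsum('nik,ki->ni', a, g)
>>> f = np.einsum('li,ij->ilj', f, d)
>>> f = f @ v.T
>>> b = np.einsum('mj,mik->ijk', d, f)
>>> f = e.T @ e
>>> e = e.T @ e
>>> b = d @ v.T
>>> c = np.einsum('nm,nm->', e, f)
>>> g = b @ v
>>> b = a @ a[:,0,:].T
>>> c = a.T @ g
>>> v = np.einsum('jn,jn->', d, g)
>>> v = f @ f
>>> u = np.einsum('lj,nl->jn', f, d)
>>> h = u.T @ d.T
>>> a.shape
(3, 29, 13)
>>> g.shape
(3, 29)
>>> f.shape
(29, 29)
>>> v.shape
(29, 29)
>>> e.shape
(29, 29)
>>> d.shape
(3, 29)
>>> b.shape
(3, 29, 3)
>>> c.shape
(13, 29, 29)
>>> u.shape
(29, 3)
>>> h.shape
(3, 3)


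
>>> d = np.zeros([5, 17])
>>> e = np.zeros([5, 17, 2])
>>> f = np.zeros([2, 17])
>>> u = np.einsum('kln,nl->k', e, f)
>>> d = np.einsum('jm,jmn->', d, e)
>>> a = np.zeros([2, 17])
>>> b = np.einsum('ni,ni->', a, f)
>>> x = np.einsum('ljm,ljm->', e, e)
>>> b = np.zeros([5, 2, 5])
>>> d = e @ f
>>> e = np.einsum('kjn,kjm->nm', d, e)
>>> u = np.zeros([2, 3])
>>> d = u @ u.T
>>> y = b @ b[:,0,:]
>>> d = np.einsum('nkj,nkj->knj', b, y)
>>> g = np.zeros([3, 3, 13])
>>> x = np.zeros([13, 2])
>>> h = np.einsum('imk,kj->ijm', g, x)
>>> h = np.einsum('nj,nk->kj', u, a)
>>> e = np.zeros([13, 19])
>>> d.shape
(2, 5, 5)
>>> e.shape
(13, 19)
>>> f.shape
(2, 17)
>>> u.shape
(2, 3)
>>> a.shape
(2, 17)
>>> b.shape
(5, 2, 5)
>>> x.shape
(13, 2)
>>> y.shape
(5, 2, 5)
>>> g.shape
(3, 3, 13)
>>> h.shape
(17, 3)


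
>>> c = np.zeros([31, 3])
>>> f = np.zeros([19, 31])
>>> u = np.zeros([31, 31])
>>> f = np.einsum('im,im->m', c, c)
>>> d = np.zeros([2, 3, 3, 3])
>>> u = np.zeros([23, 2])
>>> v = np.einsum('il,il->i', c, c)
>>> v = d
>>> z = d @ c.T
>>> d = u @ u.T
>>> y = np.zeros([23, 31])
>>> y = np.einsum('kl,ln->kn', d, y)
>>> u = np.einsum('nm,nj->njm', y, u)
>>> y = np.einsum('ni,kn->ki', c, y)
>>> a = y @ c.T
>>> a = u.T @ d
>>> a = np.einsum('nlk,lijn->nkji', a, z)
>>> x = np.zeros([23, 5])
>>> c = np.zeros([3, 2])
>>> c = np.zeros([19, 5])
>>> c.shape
(19, 5)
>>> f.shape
(3,)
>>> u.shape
(23, 2, 31)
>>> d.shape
(23, 23)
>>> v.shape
(2, 3, 3, 3)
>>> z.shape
(2, 3, 3, 31)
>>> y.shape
(23, 3)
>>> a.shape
(31, 23, 3, 3)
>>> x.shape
(23, 5)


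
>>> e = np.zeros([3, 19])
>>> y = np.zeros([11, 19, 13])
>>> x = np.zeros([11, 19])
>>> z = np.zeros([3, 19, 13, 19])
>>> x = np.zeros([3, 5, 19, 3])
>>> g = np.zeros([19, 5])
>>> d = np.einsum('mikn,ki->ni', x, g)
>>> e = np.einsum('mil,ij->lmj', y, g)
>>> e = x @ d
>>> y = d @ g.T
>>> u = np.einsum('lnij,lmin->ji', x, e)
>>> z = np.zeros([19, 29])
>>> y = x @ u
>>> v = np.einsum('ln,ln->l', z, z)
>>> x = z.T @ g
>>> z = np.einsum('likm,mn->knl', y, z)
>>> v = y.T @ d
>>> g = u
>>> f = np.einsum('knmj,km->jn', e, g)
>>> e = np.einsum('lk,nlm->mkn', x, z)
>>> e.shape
(3, 5, 19)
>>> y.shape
(3, 5, 19, 19)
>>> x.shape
(29, 5)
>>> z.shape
(19, 29, 3)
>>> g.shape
(3, 19)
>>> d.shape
(3, 5)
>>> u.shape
(3, 19)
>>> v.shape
(19, 19, 5, 5)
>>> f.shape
(5, 5)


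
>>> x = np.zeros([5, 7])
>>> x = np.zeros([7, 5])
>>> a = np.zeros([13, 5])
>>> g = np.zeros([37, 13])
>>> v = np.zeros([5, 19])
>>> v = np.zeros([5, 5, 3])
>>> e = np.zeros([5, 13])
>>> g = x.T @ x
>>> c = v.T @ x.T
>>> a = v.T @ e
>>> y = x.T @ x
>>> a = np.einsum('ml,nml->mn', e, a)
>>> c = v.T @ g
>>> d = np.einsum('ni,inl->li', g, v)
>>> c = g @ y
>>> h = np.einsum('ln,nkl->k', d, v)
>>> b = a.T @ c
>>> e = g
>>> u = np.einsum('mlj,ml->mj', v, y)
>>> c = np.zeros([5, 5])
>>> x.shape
(7, 5)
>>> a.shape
(5, 3)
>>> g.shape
(5, 5)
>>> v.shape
(5, 5, 3)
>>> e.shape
(5, 5)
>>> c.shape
(5, 5)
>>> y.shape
(5, 5)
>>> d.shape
(3, 5)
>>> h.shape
(5,)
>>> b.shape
(3, 5)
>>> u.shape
(5, 3)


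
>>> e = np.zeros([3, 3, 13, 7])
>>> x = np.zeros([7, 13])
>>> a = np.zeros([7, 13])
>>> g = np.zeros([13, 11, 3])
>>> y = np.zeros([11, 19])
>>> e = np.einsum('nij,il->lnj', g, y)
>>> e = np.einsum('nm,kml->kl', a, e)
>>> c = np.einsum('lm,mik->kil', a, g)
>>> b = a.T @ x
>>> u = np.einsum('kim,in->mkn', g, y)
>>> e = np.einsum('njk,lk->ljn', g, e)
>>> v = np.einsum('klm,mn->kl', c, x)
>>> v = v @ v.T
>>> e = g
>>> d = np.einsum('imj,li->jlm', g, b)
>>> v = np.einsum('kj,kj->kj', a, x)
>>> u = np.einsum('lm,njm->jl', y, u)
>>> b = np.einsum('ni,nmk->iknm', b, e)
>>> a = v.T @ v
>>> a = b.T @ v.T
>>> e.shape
(13, 11, 3)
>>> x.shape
(7, 13)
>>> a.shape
(11, 13, 3, 7)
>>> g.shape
(13, 11, 3)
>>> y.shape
(11, 19)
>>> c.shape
(3, 11, 7)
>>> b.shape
(13, 3, 13, 11)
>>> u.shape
(13, 11)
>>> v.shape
(7, 13)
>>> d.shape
(3, 13, 11)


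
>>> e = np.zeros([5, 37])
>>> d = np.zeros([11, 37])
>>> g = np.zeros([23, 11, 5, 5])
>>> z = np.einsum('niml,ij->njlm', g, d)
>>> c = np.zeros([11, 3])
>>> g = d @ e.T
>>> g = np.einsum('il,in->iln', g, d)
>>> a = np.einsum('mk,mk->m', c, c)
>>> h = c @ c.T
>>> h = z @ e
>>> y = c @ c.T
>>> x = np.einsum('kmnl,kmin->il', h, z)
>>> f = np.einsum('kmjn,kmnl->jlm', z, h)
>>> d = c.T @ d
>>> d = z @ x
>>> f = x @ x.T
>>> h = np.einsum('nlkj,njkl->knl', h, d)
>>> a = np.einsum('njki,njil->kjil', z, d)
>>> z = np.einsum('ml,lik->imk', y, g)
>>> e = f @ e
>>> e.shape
(5, 37)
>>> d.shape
(23, 37, 5, 37)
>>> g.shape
(11, 5, 37)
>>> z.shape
(5, 11, 37)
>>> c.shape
(11, 3)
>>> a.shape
(5, 37, 5, 37)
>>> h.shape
(5, 23, 37)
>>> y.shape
(11, 11)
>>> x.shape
(5, 37)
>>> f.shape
(5, 5)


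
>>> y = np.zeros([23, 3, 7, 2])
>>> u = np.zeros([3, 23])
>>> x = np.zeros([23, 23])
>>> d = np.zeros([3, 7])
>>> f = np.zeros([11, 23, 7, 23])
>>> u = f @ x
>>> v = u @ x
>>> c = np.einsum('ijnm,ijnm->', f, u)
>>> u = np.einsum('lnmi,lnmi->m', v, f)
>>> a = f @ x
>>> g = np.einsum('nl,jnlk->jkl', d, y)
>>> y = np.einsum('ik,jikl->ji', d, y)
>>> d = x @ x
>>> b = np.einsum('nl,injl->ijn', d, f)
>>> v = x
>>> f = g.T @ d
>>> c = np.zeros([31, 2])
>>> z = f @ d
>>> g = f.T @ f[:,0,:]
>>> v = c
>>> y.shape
(23, 3)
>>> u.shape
(7,)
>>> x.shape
(23, 23)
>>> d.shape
(23, 23)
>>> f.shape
(7, 2, 23)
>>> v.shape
(31, 2)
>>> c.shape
(31, 2)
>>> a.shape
(11, 23, 7, 23)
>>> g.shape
(23, 2, 23)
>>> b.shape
(11, 7, 23)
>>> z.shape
(7, 2, 23)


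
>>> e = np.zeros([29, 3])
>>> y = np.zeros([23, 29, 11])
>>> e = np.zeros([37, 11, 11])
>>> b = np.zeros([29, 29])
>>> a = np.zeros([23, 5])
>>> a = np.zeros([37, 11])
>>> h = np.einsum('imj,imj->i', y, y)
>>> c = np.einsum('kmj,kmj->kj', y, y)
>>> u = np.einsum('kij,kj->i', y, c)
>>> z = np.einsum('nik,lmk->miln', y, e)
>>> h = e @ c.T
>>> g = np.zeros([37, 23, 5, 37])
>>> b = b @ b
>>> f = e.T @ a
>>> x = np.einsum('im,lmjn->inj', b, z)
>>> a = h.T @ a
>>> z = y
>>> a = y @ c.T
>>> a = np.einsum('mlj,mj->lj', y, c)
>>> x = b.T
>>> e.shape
(37, 11, 11)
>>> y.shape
(23, 29, 11)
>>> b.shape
(29, 29)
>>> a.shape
(29, 11)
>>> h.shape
(37, 11, 23)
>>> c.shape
(23, 11)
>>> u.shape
(29,)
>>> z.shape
(23, 29, 11)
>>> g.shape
(37, 23, 5, 37)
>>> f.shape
(11, 11, 11)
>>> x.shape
(29, 29)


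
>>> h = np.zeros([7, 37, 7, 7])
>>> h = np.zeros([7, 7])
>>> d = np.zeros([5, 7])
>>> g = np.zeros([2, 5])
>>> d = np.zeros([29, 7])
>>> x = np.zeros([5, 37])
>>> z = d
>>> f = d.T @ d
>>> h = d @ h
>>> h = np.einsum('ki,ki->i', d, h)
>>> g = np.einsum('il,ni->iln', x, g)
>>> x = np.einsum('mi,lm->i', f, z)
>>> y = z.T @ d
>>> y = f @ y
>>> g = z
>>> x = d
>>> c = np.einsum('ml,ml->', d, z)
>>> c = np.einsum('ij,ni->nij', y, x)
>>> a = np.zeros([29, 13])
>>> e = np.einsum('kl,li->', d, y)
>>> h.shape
(7,)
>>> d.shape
(29, 7)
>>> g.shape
(29, 7)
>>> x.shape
(29, 7)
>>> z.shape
(29, 7)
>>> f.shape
(7, 7)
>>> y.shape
(7, 7)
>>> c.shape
(29, 7, 7)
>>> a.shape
(29, 13)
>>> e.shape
()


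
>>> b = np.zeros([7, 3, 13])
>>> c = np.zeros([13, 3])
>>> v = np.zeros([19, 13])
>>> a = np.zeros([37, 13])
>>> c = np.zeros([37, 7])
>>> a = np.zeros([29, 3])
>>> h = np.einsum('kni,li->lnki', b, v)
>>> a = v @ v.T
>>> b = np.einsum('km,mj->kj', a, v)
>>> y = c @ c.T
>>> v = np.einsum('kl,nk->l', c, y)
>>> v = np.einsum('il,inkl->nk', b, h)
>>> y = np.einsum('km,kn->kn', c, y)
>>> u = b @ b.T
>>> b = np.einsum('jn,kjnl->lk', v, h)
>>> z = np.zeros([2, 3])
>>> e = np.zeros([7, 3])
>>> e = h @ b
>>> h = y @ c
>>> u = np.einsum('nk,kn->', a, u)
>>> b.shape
(13, 19)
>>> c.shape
(37, 7)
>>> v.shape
(3, 7)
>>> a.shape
(19, 19)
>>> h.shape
(37, 7)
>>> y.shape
(37, 37)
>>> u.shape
()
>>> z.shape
(2, 3)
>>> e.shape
(19, 3, 7, 19)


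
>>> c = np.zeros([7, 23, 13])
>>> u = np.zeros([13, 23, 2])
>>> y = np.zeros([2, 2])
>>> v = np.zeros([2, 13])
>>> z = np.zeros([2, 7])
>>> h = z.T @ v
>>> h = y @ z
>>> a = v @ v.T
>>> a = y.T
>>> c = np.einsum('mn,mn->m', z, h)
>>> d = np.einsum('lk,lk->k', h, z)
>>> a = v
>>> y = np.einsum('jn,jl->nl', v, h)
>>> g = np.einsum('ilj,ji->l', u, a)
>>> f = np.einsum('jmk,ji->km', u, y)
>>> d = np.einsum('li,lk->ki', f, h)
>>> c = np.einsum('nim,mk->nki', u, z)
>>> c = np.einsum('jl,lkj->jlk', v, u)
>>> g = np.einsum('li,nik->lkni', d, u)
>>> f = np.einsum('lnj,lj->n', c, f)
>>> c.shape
(2, 13, 23)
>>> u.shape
(13, 23, 2)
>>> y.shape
(13, 7)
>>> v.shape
(2, 13)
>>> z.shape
(2, 7)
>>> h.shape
(2, 7)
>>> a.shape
(2, 13)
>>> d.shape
(7, 23)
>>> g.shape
(7, 2, 13, 23)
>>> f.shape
(13,)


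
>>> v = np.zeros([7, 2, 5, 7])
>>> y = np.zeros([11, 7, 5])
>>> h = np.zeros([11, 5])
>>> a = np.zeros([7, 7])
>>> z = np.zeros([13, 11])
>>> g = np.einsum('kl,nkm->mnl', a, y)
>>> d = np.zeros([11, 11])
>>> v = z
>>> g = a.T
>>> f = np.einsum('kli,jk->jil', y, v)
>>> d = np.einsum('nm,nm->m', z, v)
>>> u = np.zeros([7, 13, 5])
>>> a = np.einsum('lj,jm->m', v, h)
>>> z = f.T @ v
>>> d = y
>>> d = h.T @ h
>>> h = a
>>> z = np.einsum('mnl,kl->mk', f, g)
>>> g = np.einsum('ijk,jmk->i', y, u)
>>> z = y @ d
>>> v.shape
(13, 11)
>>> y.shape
(11, 7, 5)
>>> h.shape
(5,)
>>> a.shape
(5,)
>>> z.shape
(11, 7, 5)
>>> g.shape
(11,)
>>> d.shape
(5, 5)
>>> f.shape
(13, 5, 7)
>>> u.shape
(7, 13, 5)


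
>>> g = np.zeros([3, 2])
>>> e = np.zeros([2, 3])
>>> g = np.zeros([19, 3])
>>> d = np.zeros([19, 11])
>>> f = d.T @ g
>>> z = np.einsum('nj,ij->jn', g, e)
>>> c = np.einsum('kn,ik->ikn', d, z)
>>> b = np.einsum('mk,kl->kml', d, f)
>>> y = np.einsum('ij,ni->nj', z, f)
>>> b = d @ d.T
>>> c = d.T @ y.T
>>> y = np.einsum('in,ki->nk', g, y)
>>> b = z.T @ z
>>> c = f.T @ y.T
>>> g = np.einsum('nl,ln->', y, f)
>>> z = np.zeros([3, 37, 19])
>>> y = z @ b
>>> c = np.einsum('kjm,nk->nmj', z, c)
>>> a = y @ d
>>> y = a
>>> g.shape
()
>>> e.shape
(2, 3)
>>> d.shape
(19, 11)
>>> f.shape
(11, 3)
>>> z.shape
(3, 37, 19)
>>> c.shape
(3, 19, 37)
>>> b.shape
(19, 19)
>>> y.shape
(3, 37, 11)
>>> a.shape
(3, 37, 11)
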